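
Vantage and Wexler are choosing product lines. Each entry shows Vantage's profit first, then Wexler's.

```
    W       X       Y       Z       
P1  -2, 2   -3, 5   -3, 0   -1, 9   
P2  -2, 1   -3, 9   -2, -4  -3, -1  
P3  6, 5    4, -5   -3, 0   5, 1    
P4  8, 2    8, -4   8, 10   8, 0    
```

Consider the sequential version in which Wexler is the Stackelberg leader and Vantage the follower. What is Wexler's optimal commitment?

Solve by backward induction (Wexler leads).
- W: Vantage compares -2, -2, 6, 8 and picks P4; Wexler would get 2.
- X: Vantage compares -3, -3, 4, 8 and picks P4; Wexler would get -4.
- Y: Vantage compares -3, -2, -3, 8 and picks P4; Wexler would get 10.
- Z: Vantage compares -1, -3, 5, 8 and picks P4; Wexler would get 0.
Maximizing over 2, -4, 10, 0, Wexler chooses Y. Subgame-perfect outcome: (P4, Y) with payoffs (8, 10).

Y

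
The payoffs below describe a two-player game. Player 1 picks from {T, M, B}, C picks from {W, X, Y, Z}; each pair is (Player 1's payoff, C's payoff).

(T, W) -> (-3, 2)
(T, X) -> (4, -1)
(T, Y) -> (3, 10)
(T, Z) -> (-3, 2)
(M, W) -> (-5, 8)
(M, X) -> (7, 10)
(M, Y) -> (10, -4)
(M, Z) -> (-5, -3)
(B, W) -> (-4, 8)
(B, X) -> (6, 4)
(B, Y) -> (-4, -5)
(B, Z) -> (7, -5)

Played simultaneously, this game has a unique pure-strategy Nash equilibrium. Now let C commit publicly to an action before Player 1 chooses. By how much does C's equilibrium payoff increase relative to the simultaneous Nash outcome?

0

Player 1 best-responds to each possible C move:
- W: Player 1 compares -3, -5, -4 and picks T; C would get 2.
- X: Player 1 compares 4, 7, 6 and picks M; C would get 10.
- Y: Player 1 compares 3, 10, -4 and picks M; C would get -4.
- Z: Player 1 compares -3, -5, 7 and picks B; C would get -5.
C's induced payoffs are 2, 10, -4, -5, so C commits to X. Subgame-perfect outcome: (M, X) with payoffs (7, 10).
Now find the simultaneous Nash equilibrium.
Player 1's best replies: W→T; X→M; Y→M; Z→B.
C's best replies: T→Y; M→X; B→W.
Only (M, X) has each player best-responding; Nash payoffs (7, 10).
C's commitment gain: 10 − 10 = 0.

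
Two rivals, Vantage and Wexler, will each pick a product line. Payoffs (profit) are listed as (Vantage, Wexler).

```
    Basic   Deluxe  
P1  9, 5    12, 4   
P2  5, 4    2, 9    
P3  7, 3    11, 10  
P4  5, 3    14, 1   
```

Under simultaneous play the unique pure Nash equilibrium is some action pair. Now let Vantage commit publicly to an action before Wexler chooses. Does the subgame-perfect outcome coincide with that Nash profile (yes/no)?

Wexler best-responds to each possible Vantage move:
- P1: BR = Basic, leader payoff 9.
- P2: BR = Deluxe, leader payoff 2.
- P3: BR = Deluxe, leader payoff 11.
- P4: BR = Basic, leader payoff 5.
Vantage's induced payoffs are 9, 2, 11, 5, so Vantage commits to P3. Subgame-perfect outcome: (P3, Deluxe) with payoffs (11, 10).
For the simultaneous game, intersect best replies.
Vantage's best replies: Basic→P1; Deluxe→P4.
Wexler's best replies: P1→Basic; P2→Deluxe; P3→Deluxe; P4→Basic.
The unique mutual best reply is (P1, Basic), giving (9, 5).
Sequential outcome (P3, Deluxe) differs from the Nash profile (P1, Basic).

no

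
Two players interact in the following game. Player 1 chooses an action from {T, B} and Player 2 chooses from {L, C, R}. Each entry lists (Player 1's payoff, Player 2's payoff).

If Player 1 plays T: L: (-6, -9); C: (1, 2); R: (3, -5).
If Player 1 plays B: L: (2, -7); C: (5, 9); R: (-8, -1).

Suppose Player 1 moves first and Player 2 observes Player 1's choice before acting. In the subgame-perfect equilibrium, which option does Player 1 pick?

B

Player 2 best-responds to each possible Player 1 move:
- T → Player 2 plays C (best of -9, 2, -5); Player 1 gets 1.
- B → Player 2 plays C (best of -7, 9, -1); Player 1 gets 5.
Among 1, 5, the best is 5 at B. Subgame-perfect outcome: (B, C) with payoffs (5, 9).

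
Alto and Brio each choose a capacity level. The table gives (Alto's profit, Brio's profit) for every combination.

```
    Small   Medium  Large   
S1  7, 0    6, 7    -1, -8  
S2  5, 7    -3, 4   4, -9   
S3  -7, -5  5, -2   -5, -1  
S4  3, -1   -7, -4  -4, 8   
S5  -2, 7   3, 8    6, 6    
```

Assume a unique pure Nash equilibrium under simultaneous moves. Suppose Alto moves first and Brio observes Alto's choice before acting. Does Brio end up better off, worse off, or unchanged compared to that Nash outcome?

Solve by backward induction (Alto leads).
- S1: Brio compares 0, 7, -8 and picks Medium; Alto would get 6.
- S2: Brio compares 7, 4, -9 and picks Small; Alto would get 5.
- S3: Brio compares -5, -2, -1 and picks Large; Alto would get -5.
- S4: Brio compares -1, -4, 8 and picks Large; Alto would get -4.
- S5: Brio compares 7, 8, 6 and picks Medium; Alto would get 3.
Among 6, 5, -5, -4, 3, the best is 6 at S1. Subgame-perfect outcome: (S1, Medium) with payoffs (6, 7).
For the simultaneous game, intersect best replies.
Alto's best replies: Small→S1; Medium→S1; Large→S5.
Brio's best replies: S1→Medium; S2→Small; S3→Large; S4→Large; S5→Medium.
The unique mutual best reply is (S1, Medium), giving (6, 7).
Brio earns 7 sequentially versus 7 at the Nash outcome: unchanged.

unchanged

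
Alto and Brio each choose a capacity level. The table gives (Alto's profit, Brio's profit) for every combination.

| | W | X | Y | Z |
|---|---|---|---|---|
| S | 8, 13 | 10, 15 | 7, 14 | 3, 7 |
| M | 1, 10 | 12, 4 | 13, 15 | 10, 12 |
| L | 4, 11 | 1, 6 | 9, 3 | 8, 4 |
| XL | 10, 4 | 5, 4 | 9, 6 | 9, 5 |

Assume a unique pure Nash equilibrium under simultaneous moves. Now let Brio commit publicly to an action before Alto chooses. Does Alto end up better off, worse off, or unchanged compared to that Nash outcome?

unchanged

Work backward from Alto's decision.
- W: BR = XL, leader payoff 4.
- X: BR = M, leader payoff 4.
- Y: BR = M, leader payoff 15.
- Z: BR = M, leader payoff 12.
Brio's induced payoffs are 4, 4, 15, 12, so Brio commits to Y. Subgame-perfect outcome: (M, Y) with payoffs (13, 15).
Now find the simultaneous Nash equilibrium.
Alto's best replies: W→XL; X→M; Y→M; Z→M.
Brio's best replies: S→X; M→Y; L→W; XL→Y.
The unique mutual best reply is (M, Y), giving (13, 15).
Alto earns 13 sequentially versus 13 at the Nash outcome: unchanged.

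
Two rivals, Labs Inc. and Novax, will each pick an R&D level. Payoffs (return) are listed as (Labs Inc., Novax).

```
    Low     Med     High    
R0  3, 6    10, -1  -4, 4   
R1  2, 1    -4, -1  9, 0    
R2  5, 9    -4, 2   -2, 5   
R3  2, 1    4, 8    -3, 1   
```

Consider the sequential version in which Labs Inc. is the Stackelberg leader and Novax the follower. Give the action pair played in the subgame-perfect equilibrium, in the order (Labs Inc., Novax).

Backward induction with Labs Inc. moving first.
- R0: Novax compares 6, -1, 4 and picks Low; Labs Inc. would get 3.
- R1: Novax compares 1, -1, 0 and picks Low; Labs Inc. would get 2.
- R2: Novax compares 9, 2, 5 and picks Low; Labs Inc. would get 5.
- R3: Novax compares 1, 8, 1 and picks Med; Labs Inc. would get 4.
Labs Inc.'s induced payoffs are 3, 2, 5, 4, so Labs Inc. commits to R2. Subgame-perfect outcome: (R2, Low) with payoffs (5, 9).

(R2, Low)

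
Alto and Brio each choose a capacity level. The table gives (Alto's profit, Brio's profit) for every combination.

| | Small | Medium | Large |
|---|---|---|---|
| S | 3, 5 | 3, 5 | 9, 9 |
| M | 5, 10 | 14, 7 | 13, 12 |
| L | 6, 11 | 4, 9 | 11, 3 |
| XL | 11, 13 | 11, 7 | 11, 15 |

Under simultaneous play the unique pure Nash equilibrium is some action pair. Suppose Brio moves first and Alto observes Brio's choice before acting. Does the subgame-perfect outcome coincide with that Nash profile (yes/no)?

Solve by backward induction (Brio leads).
- Small → Alto plays XL (best of 3, 5, 6, 11); Brio gets 13.
- Medium → Alto plays M (best of 3, 14, 4, 11); Brio gets 7.
- Large → Alto plays M (best of 9, 13, 11, 11); Brio gets 12.
Brio's induced payoffs are 13, 7, 12, so Brio commits to Small. Subgame-perfect outcome: (XL, Small) with payoffs (11, 13).
Now find the simultaneous Nash equilibrium.
Alto's best replies: Small→XL; Medium→M; Large→M.
Brio's best replies: S→Large; M→Large; L→Small; XL→Large.
Only (M, Large) has each player best-responding; Nash payoffs (13, 12).
Sequential outcome (XL, Small) differs from the Nash profile (M, Large).

no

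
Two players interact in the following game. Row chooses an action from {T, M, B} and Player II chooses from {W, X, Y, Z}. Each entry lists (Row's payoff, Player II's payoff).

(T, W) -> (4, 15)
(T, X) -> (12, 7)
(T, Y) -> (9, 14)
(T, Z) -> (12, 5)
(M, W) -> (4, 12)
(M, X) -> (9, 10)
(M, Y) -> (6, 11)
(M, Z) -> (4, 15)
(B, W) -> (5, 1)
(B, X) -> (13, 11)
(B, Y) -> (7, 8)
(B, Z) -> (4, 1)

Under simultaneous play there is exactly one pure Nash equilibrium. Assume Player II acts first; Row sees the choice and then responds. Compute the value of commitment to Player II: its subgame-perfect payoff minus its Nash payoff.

Backward induction with Player II moving first.
- W → Row plays B (best of 4, 4, 5); Player II gets 1.
- X → Row plays B (best of 12, 9, 13); Player II gets 11.
- Y → Row plays T (best of 9, 6, 7); Player II gets 14.
- Z → Row plays T (best of 12, 4, 4); Player II gets 5.
Among 1, 11, 14, 5, the best is 14 at Y. Subgame-perfect outcome: (T, Y) with payoffs (9, 14).
For the simultaneous game, intersect best replies.
Row's best replies: W→B; X→B; Y→T; Z→T.
Player II's best replies: T→W; M→Z; B→X.
The unique mutual best reply is (B, X), giving (13, 11).
Player II's commitment gain: 14 − 11 = 3.

3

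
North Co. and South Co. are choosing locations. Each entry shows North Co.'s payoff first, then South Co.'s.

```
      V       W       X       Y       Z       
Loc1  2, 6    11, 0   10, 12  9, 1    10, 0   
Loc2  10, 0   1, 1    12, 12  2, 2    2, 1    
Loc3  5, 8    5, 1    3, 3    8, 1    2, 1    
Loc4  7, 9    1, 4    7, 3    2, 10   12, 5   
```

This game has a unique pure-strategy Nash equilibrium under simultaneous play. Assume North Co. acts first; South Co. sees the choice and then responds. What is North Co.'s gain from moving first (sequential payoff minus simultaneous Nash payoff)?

Solve by backward induction (North Co. leads).
- Loc1 → South Co. plays X (best of 6, 0, 12, 1, 0); North Co. gets 10.
- Loc2 → South Co. plays X (best of 0, 1, 12, 2, 1); North Co. gets 12.
- Loc3 → South Co. plays V (best of 8, 1, 3, 1, 1); North Co. gets 5.
- Loc4 → South Co. plays Y (best of 9, 4, 3, 10, 5); North Co. gets 2.
Among 10, 12, 5, 2, the best is 12 at Loc2. Subgame-perfect outcome: (Loc2, X) with payoffs (12, 12).
Under simultaneous play:
North Co.'s best replies: V→Loc2; W→Loc1; X→Loc2; Y→Loc1; Z→Loc4.
South Co.'s best replies: Loc1→X; Loc2→X; Loc3→V; Loc4→Y.
The unique mutual best reply is (Loc2, X), giving (12, 12).
North Co.'s commitment gain: 12 − 12 = 0.

0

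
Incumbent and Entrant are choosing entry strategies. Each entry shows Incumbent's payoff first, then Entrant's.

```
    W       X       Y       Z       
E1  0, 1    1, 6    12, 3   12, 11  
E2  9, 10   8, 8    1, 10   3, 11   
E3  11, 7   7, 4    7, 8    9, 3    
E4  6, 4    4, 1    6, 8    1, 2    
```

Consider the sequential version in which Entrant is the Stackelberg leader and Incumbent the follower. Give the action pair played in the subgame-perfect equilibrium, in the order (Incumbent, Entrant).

(E1, Z)

Incumbent best-responds to each possible Entrant move:
- W: Incumbent compares 0, 9, 11, 6 and picks E3; Entrant would get 7.
- X: Incumbent compares 1, 8, 7, 4 and picks E2; Entrant would get 8.
- Y: Incumbent compares 12, 1, 7, 6 and picks E1; Entrant would get 3.
- Z: Incumbent compares 12, 3, 9, 1 and picks E1; Entrant would get 11.
Entrant's induced payoffs are 7, 8, 3, 11, so Entrant commits to Z. Subgame-perfect outcome: (E1, Z) with payoffs (12, 11).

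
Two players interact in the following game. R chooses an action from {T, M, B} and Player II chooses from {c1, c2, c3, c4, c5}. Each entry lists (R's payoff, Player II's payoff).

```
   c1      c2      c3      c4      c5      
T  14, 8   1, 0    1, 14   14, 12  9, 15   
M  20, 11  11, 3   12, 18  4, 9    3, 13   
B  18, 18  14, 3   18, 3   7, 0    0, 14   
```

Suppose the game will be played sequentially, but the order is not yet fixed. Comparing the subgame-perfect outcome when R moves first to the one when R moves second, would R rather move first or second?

If R leads: Player II's best replies are T→c5, M→c3, B→c1; R's induced payoffs 9, 12, 18; outcome (B, c1), payoffs (18, 18).
If Player II leads: R's best replies are c1→M, c2→B, c3→B, c4→T, c5→T; Player II's induced payoffs 11, 3, 3, 12, 15; outcome (T, c5), payoffs (9, 15).
R gets 18 moving first and 9 moving second, so R prefers to move first.

first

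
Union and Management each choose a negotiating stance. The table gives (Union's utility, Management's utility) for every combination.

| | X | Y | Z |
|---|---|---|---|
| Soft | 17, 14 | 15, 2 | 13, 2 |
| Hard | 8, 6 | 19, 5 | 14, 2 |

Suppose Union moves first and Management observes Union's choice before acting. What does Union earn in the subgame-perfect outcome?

Work backward from Management's decision.
- Soft: BR = X, leader payoff 17.
- Hard: BR = X, leader payoff 8.
Union's induced payoffs are 17, 8, so Union commits to Soft. Subgame-perfect outcome: (Soft, X) with payoffs (17, 14).

17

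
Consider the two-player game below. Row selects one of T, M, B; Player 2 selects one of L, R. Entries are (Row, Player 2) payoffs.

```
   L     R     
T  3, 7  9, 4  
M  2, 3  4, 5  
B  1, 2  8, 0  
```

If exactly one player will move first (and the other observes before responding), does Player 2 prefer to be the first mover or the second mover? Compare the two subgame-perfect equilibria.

If Row leads: Player 2's best replies are T→L, M→R, B→L; Row's induced payoffs 3, 4, 1; outcome (M, R), payoffs (4, 5).
If Player 2 leads: Row's best replies are L→T, R→T; Player 2's induced payoffs 7, 4; outcome (T, L), payoffs (3, 7).
Player 2 gets 7 moving first and 5 moving second, so Player 2 prefers to move first.

first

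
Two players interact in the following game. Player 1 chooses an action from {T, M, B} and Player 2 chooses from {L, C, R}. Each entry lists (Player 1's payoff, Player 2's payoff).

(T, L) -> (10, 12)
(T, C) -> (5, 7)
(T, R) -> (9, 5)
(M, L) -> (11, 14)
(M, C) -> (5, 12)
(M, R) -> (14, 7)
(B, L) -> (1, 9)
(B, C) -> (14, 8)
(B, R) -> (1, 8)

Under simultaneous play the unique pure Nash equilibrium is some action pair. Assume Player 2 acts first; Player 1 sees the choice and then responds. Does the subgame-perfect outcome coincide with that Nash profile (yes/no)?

yes

Solve by backward induction (Player 2 leads).
- L → Player 1 plays M (best of 10, 11, 1); Player 2 gets 14.
- C → Player 1 plays B (best of 5, 5, 14); Player 2 gets 8.
- R → Player 1 plays M (best of 9, 14, 1); Player 2 gets 7.
Player 2's induced payoffs are 14, 8, 7, so Player 2 commits to L. Subgame-perfect outcome: (M, L) with payoffs (11, 14).
Under simultaneous play:
Player 1's best replies: L→M; C→B; R→M.
Player 2's best replies: T→L; M→L; B→L.
The unique mutual best reply is (M, L), giving (11, 14).
Sequential outcome (M, L) coincides with the Nash profile (M, L).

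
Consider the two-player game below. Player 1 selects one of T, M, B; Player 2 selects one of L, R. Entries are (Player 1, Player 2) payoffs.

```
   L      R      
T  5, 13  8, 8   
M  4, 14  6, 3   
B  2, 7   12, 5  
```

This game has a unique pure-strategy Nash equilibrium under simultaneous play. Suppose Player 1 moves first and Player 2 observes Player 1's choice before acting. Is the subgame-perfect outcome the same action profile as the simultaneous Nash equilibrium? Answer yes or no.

Backward induction with Player 1 moving first.
- T → Player 2 plays L (best of 13, 8); Player 1 gets 5.
- M → Player 2 plays L (best of 14, 3); Player 1 gets 4.
- B → Player 2 plays L (best of 7, 5); Player 1 gets 2.
Among 5, 4, 2, the best is 5 at T. Subgame-perfect outcome: (T, L) with payoffs (5, 13).
Under simultaneous play:
Player 1's best replies: L→T; R→B.
Player 2's best replies: T→L; M→L; B→L.
The unique mutual best reply is (T, L), giving (5, 13).
Sequential outcome (T, L) coincides with the Nash profile (T, L).

yes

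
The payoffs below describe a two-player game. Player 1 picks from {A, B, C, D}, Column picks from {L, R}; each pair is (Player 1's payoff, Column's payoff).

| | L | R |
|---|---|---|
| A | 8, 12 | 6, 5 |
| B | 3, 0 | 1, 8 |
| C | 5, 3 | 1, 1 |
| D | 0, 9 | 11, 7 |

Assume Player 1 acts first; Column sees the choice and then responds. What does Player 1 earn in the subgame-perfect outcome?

8

Work backward from Column's decision.
- A: Column compares 12, 5 and picks L; Player 1 would get 8.
- B: Column compares 0, 8 and picks R; Player 1 would get 1.
- C: Column compares 3, 1 and picks L; Player 1 would get 5.
- D: Column compares 9, 7 and picks L; Player 1 would get 0.
Maximizing over 8, 1, 5, 0, Player 1 chooses A. Subgame-perfect outcome: (A, L) with payoffs (8, 12).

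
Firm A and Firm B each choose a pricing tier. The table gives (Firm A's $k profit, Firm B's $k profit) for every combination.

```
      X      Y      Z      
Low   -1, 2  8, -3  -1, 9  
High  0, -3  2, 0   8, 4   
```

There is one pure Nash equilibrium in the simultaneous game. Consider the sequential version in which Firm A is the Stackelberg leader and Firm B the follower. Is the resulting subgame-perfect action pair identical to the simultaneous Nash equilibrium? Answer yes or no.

yes

Firm B best-responds to each possible Firm A move:
- Low: BR = Z, leader payoff -1.
- High: BR = Z, leader payoff 8.
Among -1, 8, the best is 8 at High. Subgame-perfect outcome: (High, Z) with payoffs (8, 4).
For the simultaneous game, intersect best replies.
Firm A's best replies: X→High; Y→Low; Z→High.
Firm B's best replies: Low→Z; High→Z.
The unique mutual best reply is (High, Z), giving (8, 4).
Sequential outcome (High, Z) coincides with the Nash profile (High, Z).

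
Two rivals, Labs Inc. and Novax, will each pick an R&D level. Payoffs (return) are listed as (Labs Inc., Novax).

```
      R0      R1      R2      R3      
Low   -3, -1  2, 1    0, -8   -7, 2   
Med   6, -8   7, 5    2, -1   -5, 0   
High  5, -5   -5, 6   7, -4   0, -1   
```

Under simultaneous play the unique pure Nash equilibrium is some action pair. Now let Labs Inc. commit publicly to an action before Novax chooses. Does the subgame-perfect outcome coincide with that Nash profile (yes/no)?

yes

Work backward from Novax's decision.
- Low → Novax plays R3 (best of -1, 1, -8, 2); Labs Inc. gets -7.
- Med → Novax plays R1 (best of -8, 5, -1, 0); Labs Inc. gets 7.
- High → Novax plays R1 (best of -5, 6, -4, -1); Labs Inc. gets -5.
Among -7, 7, -5, the best is 7 at Med. Subgame-perfect outcome: (Med, R1) with payoffs (7, 5).
Now find the simultaneous Nash equilibrium.
Labs Inc.'s best replies: R0→Med; R1→Med; R2→High; R3→High.
Novax's best replies: Low→R3; Med→R1; High→R1.
Only (Med, R1) has each player best-responding; Nash payoffs (7, 5).
Sequential outcome (Med, R1) coincides with the Nash profile (Med, R1).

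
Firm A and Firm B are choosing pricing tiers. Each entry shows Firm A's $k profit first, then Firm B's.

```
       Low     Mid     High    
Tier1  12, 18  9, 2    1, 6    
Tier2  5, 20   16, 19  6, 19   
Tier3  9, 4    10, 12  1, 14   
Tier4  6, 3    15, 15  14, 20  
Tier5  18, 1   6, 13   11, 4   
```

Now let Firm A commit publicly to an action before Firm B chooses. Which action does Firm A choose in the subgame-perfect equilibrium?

Tier4

Solve by backward induction (Firm A leads).
- Tier1: Firm B compares 18, 2, 6 and picks Low; Firm A would get 12.
- Tier2: Firm B compares 20, 19, 19 and picks Low; Firm A would get 5.
- Tier3: Firm B compares 4, 12, 14 and picks High; Firm A would get 1.
- Tier4: Firm B compares 3, 15, 20 and picks High; Firm A would get 14.
- Tier5: Firm B compares 1, 13, 4 and picks Mid; Firm A would get 6.
Firm A's induced payoffs are 12, 5, 1, 14, 6, so Firm A commits to Tier4. Subgame-perfect outcome: (Tier4, High) with payoffs (14, 20).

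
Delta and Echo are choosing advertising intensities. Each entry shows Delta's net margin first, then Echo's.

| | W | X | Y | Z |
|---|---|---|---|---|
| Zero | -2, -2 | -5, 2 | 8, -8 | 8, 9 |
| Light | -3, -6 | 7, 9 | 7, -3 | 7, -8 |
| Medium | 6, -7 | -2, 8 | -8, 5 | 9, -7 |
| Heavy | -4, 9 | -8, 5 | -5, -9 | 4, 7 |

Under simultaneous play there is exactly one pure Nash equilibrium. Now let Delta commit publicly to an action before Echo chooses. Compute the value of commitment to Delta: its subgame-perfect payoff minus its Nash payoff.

1

Echo best-responds to each possible Delta move:
- Zero: BR = Z, leader payoff 8.
- Light: BR = X, leader payoff 7.
- Medium: BR = X, leader payoff -2.
- Heavy: BR = W, leader payoff -4.
Delta's induced payoffs are 8, 7, -2, -4, so Delta commits to Zero. Subgame-perfect outcome: (Zero, Z) with payoffs (8, 9).
For the simultaneous game, intersect best replies.
Delta's best replies: W→Medium; X→Light; Y→Zero; Z→Medium.
Echo's best replies: Zero→Z; Light→X; Medium→X; Heavy→W.
Only (Light, X) has each player best-responding; Nash payoffs (7, 9).
Delta's commitment gain: 8 − 7 = 1.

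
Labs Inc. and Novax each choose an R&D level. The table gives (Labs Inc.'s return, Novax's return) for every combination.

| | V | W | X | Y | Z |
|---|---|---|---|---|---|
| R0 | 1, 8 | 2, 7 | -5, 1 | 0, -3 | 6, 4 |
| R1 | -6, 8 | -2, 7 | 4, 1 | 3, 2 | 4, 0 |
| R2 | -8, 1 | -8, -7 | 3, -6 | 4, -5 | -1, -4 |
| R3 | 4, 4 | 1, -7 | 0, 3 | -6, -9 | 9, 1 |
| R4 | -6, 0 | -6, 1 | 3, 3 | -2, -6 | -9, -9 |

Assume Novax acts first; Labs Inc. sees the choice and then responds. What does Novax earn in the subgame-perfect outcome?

7

Work backward from Labs Inc.'s decision.
- V: Labs Inc. compares 1, -6, -8, 4, -6 and picks R3; Novax would get 4.
- W: Labs Inc. compares 2, -2, -8, 1, -6 and picks R0; Novax would get 7.
- X: Labs Inc. compares -5, 4, 3, 0, 3 and picks R1; Novax would get 1.
- Y: Labs Inc. compares 0, 3, 4, -6, -2 and picks R2; Novax would get -5.
- Z: Labs Inc. compares 6, 4, -1, 9, -9 and picks R3; Novax would get 1.
Novax's induced payoffs are 4, 7, 1, -5, 1, so Novax commits to W. Subgame-perfect outcome: (R0, W) with payoffs (2, 7).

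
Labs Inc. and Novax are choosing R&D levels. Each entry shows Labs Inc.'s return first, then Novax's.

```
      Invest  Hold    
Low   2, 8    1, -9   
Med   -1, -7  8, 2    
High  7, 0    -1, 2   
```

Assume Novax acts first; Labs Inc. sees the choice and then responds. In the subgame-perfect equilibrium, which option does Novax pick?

Hold

Backward induction with Novax moving first.
- Invest → Labs Inc. plays High (best of 2, -1, 7); Novax gets 0.
- Hold → Labs Inc. plays Med (best of 1, 8, -1); Novax gets 2.
Maximizing over 0, 2, Novax chooses Hold. Subgame-perfect outcome: (Med, Hold) with payoffs (8, 2).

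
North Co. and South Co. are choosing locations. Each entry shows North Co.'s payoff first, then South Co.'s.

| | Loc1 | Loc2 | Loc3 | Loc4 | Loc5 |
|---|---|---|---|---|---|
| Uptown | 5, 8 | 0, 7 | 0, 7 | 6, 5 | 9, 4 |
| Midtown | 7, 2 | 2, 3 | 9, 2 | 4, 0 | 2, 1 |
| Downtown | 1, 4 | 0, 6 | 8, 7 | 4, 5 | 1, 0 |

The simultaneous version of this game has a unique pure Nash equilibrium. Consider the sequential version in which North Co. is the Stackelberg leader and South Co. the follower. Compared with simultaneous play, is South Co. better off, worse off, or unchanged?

Work backward from South Co.'s decision.
- Uptown: BR = Loc1, leader payoff 5.
- Midtown: BR = Loc2, leader payoff 2.
- Downtown: BR = Loc3, leader payoff 8.
Among 5, 2, 8, the best is 8 at Downtown. Subgame-perfect outcome: (Downtown, Loc3) with payoffs (8, 7).
Under simultaneous play:
North Co.'s best replies: Loc1→Midtown; Loc2→Midtown; Loc3→Midtown; Loc4→Uptown; Loc5→Uptown.
South Co.'s best replies: Uptown→Loc1; Midtown→Loc2; Downtown→Loc3.
The unique mutual best reply is (Midtown, Loc2), giving (2, 3).
South Co. earns 7 sequentially versus 3 at the Nash outcome: better off.

better off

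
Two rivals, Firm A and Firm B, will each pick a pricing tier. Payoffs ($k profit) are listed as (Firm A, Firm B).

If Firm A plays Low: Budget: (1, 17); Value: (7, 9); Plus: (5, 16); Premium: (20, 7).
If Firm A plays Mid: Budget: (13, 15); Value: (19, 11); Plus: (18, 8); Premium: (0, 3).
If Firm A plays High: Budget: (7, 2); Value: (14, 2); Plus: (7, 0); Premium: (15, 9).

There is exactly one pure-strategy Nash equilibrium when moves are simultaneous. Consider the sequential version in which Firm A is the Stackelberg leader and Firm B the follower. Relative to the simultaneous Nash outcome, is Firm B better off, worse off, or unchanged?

Firm B best-responds to each possible Firm A move:
- Low: Firm B compares 17, 9, 16, 7 and picks Budget; Firm A would get 1.
- Mid: Firm B compares 15, 11, 8, 3 and picks Budget; Firm A would get 13.
- High: Firm B compares 2, 2, 0, 9 and picks Premium; Firm A would get 15.
Maximizing over 1, 13, 15, Firm A chooses High. Subgame-perfect outcome: (High, Premium) with payoffs (15, 9).
Under simultaneous play:
Firm A's best replies: Budget→Mid; Value→Mid; Plus→Mid; Premium→Low.
Firm B's best replies: Low→Budget; Mid→Budget; High→Premium.
Only (Mid, Budget) has each player best-responding; Nash payoffs (13, 15).
Firm B earns 9 sequentially versus 15 at the Nash outcome: worse off.

worse off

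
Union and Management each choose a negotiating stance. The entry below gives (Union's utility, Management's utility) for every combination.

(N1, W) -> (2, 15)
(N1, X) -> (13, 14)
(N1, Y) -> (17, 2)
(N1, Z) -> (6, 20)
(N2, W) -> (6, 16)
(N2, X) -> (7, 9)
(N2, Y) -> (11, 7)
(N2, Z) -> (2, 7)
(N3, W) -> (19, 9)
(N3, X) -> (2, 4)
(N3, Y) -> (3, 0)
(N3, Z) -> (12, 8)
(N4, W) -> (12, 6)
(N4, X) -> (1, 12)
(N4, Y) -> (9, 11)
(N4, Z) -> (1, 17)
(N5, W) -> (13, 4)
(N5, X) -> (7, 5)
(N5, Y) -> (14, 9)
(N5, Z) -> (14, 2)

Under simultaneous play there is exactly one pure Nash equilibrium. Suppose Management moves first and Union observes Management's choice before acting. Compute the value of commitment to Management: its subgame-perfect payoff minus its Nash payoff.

5

Solve by backward induction (Management leads).
- W: Union compares 2, 6, 19, 12, 13 and picks N3; Management would get 9.
- X: Union compares 13, 7, 2, 1, 7 and picks N1; Management would get 14.
- Y: Union compares 17, 11, 3, 9, 14 and picks N1; Management would get 2.
- Z: Union compares 6, 2, 12, 1, 14 and picks N5; Management would get 2.
Maximizing over 9, 14, 2, 2, Management chooses X. Subgame-perfect outcome: (N1, X) with payoffs (13, 14).
Now find the simultaneous Nash equilibrium.
Union's best replies: W→N3; X→N1; Y→N1; Z→N5.
Management's best replies: N1→Z; N2→W; N3→W; N4→Z; N5→Y.
Only (N3, W) has each player best-responding; Nash payoffs (19, 9).
Management's commitment gain: 14 − 9 = 5.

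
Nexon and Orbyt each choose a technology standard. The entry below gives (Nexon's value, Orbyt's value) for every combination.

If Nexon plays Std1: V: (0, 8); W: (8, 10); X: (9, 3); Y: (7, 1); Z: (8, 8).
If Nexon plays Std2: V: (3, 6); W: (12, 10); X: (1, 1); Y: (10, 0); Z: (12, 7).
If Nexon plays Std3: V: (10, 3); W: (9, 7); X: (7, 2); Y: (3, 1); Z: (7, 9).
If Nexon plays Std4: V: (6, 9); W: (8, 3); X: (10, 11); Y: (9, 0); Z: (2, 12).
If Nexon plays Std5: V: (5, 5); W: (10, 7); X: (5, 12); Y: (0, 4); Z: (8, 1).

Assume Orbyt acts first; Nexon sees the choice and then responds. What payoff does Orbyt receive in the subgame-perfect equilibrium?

Work backward from Nexon's decision.
- V: BR = Std3, leader payoff 3.
- W: BR = Std2, leader payoff 10.
- X: BR = Std4, leader payoff 11.
- Y: BR = Std2, leader payoff 0.
- Z: BR = Std2, leader payoff 7.
Orbyt's induced payoffs are 3, 10, 11, 0, 7, so Orbyt commits to X. Subgame-perfect outcome: (Std4, X) with payoffs (10, 11).

11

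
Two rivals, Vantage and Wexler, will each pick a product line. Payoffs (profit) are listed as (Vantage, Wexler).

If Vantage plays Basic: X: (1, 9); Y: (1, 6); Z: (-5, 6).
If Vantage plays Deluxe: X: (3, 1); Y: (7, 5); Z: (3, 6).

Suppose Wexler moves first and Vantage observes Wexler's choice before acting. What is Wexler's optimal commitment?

Z

Backward induction with Wexler moving first.
- X: Vantage compares 1, 3 and picks Deluxe; Wexler would get 1.
- Y: Vantage compares 1, 7 and picks Deluxe; Wexler would get 5.
- Z: Vantage compares -5, 3 and picks Deluxe; Wexler would get 6.
Among 1, 5, 6, the best is 6 at Z. Subgame-perfect outcome: (Deluxe, Z) with payoffs (3, 6).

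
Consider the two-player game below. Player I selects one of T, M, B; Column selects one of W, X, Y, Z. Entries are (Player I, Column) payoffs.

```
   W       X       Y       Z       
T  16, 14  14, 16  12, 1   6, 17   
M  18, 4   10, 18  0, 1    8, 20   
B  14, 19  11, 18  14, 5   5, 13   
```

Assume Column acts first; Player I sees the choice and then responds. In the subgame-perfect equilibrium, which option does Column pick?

Work backward from Player I's decision.
- W: BR = M, leader payoff 4.
- X: BR = T, leader payoff 16.
- Y: BR = B, leader payoff 5.
- Z: BR = M, leader payoff 20.
Among 4, 16, 5, 20, the best is 20 at Z. Subgame-perfect outcome: (M, Z) with payoffs (8, 20).

Z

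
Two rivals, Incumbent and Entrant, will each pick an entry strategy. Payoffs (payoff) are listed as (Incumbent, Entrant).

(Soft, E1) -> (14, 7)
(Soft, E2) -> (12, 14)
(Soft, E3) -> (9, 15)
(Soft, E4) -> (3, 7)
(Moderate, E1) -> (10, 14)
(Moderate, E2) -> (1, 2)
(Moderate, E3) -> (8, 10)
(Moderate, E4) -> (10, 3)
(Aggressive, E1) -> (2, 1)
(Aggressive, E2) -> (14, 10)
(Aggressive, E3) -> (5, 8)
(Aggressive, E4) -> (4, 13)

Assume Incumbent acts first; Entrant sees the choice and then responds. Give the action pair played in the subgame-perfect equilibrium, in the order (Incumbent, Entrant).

Solve by backward induction (Incumbent leads).
- Soft: BR = E3, leader payoff 9.
- Moderate: BR = E1, leader payoff 10.
- Aggressive: BR = E4, leader payoff 4.
Maximizing over 9, 10, 4, Incumbent chooses Moderate. Subgame-perfect outcome: (Moderate, E1) with payoffs (10, 14).

(Moderate, E1)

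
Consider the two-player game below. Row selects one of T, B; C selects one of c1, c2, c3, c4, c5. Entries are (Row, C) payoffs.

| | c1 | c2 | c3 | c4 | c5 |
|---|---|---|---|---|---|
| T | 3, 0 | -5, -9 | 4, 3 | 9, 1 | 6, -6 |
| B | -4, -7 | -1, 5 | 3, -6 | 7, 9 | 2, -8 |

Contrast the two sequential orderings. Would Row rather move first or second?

first

If Row leads: C's best replies are T→c3, B→c4; Row's induced payoffs 4, 7; outcome (B, c4), payoffs (7, 9).
If C leads: Row's best replies are c1→T, c2→B, c3→T, c4→T, c5→T; C's induced payoffs 0, 5, 3, 1, -6; outcome (B, c2), payoffs (-1, 5).
Row gets 7 moving first and -1 moving second, so Row prefers to move first.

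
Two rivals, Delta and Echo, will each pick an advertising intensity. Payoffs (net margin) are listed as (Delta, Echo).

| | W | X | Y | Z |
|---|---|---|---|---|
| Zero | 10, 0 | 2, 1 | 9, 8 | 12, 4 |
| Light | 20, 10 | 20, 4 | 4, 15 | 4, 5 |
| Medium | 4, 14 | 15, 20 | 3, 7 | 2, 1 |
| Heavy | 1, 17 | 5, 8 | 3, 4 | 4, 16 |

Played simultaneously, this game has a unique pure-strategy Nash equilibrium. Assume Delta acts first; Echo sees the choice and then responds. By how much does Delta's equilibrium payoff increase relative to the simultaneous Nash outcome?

6

Solve by backward induction (Delta leads).
- Zero: Echo compares 0, 1, 8, 4 and picks Y; Delta would get 9.
- Light: Echo compares 10, 4, 15, 5 and picks Y; Delta would get 4.
- Medium: Echo compares 14, 20, 7, 1 and picks X; Delta would get 15.
- Heavy: Echo compares 17, 8, 4, 16 and picks W; Delta would get 1.
Among 9, 4, 15, 1, the best is 15 at Medium. Subgame-perfect outcome: (Medium, X) with payoffs (15, 20).
Under simultaneous play:
Delta's best replies: W→Light; X→Light; Y→Zero; Z→Zero.
Echo's best replies: Zero→Y; Light→Y; Medium→X; Heavy→W.
Only (Zero, Y) has each player best-responding; Nash payoffs (9, 8).
Delta's commitment gain: 15 − 9 = 6.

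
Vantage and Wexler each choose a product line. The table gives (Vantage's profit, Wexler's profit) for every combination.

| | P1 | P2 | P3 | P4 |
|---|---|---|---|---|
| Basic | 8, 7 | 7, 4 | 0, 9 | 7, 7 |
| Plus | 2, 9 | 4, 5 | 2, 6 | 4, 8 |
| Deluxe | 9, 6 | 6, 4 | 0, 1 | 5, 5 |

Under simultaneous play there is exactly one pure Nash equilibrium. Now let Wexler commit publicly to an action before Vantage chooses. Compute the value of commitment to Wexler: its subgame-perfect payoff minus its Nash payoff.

Vantage best-responds to each possible Wexler move:
- P1: Vantage compares 8, 2, 9 and picks Deluxe; Wexler would get 6.
- P2: Vantage compares 7, 4, 6 and picks Basic; Wexler would get 4.
- P3: Vantage compares 0, 2, 0 and picks Plus; Wexler would get 6.
- P4: Vantage compares 7, 4, 5 and picks Basic; Wexler would get 7.
Maximizing over 6, 4, 6, 7, Wexler chooses P4. Subgame-perfect outcome: (Basic, P4) with payoffs (7, 7).
For the simultaneous game, intersect best replies.
Vantage's best replies: P1→Deluxe; P2→Basic; P3→Plus; P4→Basic.
Wexler's best replies: Basic→P3; Plus→P1; Deluxe→P1.
Only (Deluxe, P1) has each player best-responding; Nash payoffs (9, 6).
Wexler's commitment gain: 7 − 6 = 1.

1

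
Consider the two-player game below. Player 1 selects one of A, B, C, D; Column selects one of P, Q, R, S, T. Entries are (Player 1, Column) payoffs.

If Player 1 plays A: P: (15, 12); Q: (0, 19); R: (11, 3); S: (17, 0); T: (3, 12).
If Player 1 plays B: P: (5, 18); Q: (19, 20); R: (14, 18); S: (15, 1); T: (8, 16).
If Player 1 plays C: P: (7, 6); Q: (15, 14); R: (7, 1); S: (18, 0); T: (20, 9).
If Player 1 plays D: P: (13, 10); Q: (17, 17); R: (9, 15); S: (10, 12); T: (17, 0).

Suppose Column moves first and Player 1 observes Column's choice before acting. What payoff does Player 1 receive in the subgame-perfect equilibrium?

19

Solve by backward induction (Column leads).
- P → Player 1 plays A (best of 15, 5, 7, 13); Column gets 12.
- Q → Player 1 plays B (best of 0, 19, 15, 17); Column gets 20.
- R → Player 1 plays B (best of 11, 14, 7, 9); Column gets 18.
- S → Player 1 plays C (best of 17, 15, 18, 10); Column gets 0.
- T → Player 1 plays C (best of 3, 8, 20, 17); Column gets 9.
Maximizing over 12, 20, 18, 0, 9, Column chooses Q. Subgame-perfect outcome: (B, Q) with payoffs (19, 20).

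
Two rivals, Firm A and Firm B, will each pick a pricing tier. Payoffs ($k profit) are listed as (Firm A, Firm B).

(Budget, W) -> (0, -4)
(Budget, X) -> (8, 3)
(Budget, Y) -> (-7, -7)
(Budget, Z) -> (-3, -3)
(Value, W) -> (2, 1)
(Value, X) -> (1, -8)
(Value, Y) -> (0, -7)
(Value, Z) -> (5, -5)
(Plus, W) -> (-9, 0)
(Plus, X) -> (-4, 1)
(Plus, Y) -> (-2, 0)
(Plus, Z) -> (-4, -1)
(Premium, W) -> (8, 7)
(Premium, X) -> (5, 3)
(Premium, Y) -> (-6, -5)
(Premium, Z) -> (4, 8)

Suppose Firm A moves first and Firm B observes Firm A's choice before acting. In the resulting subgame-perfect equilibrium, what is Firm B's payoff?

3

Backward induction with Firm A moving first.
- Budget → Firm B plays X (best of -4, 3, -7, -3); Firm A gets 8.
- Value → Firm B plays W (best of 1, -8, -7, -5); Firm A gets 2.
- Plus → Firm B plays X (best of 0, 1, 0, -1); Firm A gets -4.
- Premium → Firm B plays Z (best of 7, 3, -5, 8); Firm A gets 4.
Among 8, 2, -4, 4, the best is 8 at Budget. Subgame-perfect outcome: (Budget, X) with payoffs (8, 3).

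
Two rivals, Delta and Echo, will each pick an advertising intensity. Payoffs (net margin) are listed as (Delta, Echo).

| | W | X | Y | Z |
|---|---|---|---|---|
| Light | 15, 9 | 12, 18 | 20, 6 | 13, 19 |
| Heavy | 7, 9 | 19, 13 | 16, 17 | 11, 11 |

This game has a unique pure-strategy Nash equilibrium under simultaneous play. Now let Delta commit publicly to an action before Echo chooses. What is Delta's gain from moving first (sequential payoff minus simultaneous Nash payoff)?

3

Echo best-responds to each possible Delta move:
- Light: Echo compares 9, 18, 6, 19 and picks Z; Delta would get 13.
- Heavy: Echo compares 9, 13, 17, 11 and picks Y; Delta would get 16.
Among 13, 16, the best is 16 at Heavy. Subgame-perfect outcome: (Heavy, Y) with payoffs (16, 17).
For the simultaneous game, intersect best replies.
Delta's best replies: W→Light; X→Heavy; Y→Light; Z→Light.
Echo's best replies: Light→Z; Heavy→Y.
Only (Light, Z) has each player best-responding; Nash payoffs (13, 19).
Delta's commitment gain: 16 − 13 = 3.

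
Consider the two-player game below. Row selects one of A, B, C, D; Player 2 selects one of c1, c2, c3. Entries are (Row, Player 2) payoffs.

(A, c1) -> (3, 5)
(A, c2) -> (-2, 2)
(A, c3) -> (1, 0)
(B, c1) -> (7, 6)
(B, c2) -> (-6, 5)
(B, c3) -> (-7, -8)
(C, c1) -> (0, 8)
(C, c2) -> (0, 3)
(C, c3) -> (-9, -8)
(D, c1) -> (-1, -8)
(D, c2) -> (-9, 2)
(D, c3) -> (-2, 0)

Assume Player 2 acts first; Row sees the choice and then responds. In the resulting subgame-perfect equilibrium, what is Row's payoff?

Row best-responds to each possible Player 2 move:
- c1 → Row plays B (best of 3, 7, 0, -1); Player 2 gets 6.
- c2 → Row plays C (best of -2, -6, 0, -9); Player 2 gets 3.
- c3 → Row plays A (best of 1, -7, -9, -2); Player 2 gets 0.
Maximizing over 6, 3, 0, Player 2 chooses c1. Subgame-perfect outcome: (B, c1) with payoffs (7, 6).

7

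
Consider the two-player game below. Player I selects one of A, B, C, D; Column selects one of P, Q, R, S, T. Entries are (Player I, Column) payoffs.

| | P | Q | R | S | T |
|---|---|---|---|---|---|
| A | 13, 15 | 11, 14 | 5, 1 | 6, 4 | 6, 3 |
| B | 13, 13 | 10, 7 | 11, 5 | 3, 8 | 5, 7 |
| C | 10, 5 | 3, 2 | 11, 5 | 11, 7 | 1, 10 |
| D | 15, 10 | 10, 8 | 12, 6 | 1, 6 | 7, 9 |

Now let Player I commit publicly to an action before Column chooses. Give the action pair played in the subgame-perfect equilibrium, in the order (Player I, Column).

Work backward from Column's decision.
- A → Column plays P (best of 15, 14, 1, 4, 3); Player I gets 13.
- B → Column plays P (best of 13, 7, 5, 8, 7); Player I gets 13.
- C → Column plays T (best of 5, 2, 5, 7, 10); Player I gets 1.
- D → Column plays P (best of 10, 8, 6, 6, 9); Player I gets 15.
Player I's induced payoffs are 13, 13, 1, 15, so Player I commits to D. Subgame-perfect outcome: (D, P) with payoffs (15, 10).

(D, P)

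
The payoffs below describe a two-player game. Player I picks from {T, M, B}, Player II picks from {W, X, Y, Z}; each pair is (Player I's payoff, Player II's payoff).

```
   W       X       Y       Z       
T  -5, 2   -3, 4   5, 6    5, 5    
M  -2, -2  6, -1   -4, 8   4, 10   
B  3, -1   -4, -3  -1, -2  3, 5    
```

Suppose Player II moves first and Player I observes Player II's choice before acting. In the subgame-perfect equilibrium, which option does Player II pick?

Y

Player I best-responds to each possible Player II move:
- W: BR = B, leader payoff -1.
- X: BR = M, leader payoff -1.
- Y: BR = T, leader payoff 6.
- Z: BR = T, leader payoff 5.
Player II's induced payoffs are -1, -1, 6, 5, so Player II commits to Y. Subgame-perfect outcome: (T, Y) with payoffs (5, 6).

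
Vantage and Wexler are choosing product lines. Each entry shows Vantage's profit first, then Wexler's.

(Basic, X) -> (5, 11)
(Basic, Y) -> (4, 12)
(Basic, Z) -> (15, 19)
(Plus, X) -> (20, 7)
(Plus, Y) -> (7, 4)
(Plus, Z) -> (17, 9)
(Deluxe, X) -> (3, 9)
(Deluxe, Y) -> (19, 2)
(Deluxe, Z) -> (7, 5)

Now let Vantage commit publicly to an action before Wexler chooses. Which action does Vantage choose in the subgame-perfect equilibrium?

Solve by backward induction (Vantage leads).
- Basic: BR = Z, leader payoff 15.
- Plus: BR = Z, leader payoff 17.
- Deluxe: BR = X, leader payoff 3.
Vantage's induced payoffs are 15, 17, 3, so Vantage commits to Plus. Subgame-perfect outcome: (Plus, Z) with payoffs (17, 9).

Plus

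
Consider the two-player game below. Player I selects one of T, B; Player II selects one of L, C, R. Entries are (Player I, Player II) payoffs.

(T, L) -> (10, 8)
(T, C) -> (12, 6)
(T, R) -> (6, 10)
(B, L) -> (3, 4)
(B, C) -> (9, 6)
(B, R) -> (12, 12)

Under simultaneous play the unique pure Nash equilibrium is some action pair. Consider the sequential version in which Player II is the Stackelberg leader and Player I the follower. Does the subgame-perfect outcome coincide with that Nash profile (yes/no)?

yes

Player I best-responds to each possible Player II move:
- L → Player I plays T (best of 10, 3); Player II gets 8.
- C → Player I plays T (best of 12, 9); Player II gets 6.
- R → Player I plays B (best of 6, 12); Player II gets 12.
Maximizing over 8, 6, 12, Player II chooses R. Subgame-perfect outcome: (B, R) with payoffs (12, 12).
Now find the simultaneous Nash equilibrium.
Player I's best replies: L→T; C→T; R→B.
Player II's best replies: T→R; B→R.
Only (B, R) has each player best-responding; Nash payoffs (12, 12).
Sequential outcome (B, R) coincides with the Nash profile (B, R).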